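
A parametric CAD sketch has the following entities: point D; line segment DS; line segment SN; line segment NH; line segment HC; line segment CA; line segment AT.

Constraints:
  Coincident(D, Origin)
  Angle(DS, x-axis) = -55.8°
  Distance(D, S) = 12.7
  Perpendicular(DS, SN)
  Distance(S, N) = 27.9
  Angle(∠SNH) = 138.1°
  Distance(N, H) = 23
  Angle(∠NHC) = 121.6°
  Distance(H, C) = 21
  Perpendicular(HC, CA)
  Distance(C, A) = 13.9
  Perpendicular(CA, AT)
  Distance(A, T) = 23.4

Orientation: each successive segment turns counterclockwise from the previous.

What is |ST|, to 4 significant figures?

33.47

The perpendicularity gives CA at right angles to HC, so CA runs at -135.5°; with |CA| = 13.9, A = (11.11, 32.74). CA is perpendicular to AT, so AT runs at -45.50°; with |AT| = 23.4, T = (27.51, 16.05). Then |ST| = |T − S| = 33.47.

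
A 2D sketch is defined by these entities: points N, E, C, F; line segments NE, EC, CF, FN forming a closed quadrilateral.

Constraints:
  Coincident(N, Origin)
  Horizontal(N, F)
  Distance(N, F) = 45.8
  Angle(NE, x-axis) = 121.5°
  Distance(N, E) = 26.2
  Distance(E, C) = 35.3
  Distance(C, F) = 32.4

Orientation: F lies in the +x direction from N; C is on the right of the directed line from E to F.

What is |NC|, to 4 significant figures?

13.40

Checks: N = (0.00, 0.00) ✓; |EC| = 35.30 ✓; |CF| = 32.40 ✓.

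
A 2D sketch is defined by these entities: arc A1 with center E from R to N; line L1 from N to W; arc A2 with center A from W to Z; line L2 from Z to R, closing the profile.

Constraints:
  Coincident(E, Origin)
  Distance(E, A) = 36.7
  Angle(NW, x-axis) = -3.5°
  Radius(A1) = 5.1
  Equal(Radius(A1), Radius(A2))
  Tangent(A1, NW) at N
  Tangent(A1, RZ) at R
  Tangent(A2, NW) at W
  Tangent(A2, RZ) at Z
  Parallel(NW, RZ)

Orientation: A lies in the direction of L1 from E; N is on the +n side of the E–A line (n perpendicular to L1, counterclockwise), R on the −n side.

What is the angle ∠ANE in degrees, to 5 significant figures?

82.089°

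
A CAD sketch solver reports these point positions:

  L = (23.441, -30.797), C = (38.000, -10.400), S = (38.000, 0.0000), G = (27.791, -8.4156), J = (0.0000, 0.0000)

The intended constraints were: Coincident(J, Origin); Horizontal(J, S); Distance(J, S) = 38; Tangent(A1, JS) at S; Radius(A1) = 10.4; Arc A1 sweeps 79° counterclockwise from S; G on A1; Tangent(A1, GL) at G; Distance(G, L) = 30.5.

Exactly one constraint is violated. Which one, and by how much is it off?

Distance(G, L) = 30.5 — off by 7.70.

J = (0.00, 0.00) ✓; J.y = 0.00, S.y = 0.00 ✓; |JS| = 38.00 ✓; ∠(CS, SJ) = 90.00° ✓; |CS| = 10.40 ✓; bearing(C→G) − bearing(C→S) = 79.00° ✓; |CG| = 10.40 ✓; ∠(CG, GL) = 90.00° ✓; |GL| = 22.80 ✗.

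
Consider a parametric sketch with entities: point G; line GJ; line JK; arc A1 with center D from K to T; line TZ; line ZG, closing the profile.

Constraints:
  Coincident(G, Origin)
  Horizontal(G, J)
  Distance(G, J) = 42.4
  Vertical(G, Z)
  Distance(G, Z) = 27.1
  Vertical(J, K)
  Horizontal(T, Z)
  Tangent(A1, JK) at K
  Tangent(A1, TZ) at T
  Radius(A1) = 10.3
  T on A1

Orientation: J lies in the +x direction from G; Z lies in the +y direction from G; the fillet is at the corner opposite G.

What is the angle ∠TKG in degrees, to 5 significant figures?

66.615°

G is at the origin; G and J share the same y with |GJ| = 42.4 and J on the +x side, so J = (42.400, 0.0000). GZ is vertical with |GZ| = 27.1 and Z on the +y side, so Z = (0.0000, 27.100). The virtual corner opposite G is at (42.400, 27.100). The tangent condition forces DK to be normal to JK and A1 meets TZ tangentially, so DT is at right angles to TZ, with radius 10.3, so the center D sits 10.3 in from both sides at D = (32.100, 16.800). That places the tangent points at K = (42.400, 16.800) on JK and T = (32.100, 27.100) on TZ. Then cos ∠TKG = KT·KG / (|KT||KG|), giving 66.615°.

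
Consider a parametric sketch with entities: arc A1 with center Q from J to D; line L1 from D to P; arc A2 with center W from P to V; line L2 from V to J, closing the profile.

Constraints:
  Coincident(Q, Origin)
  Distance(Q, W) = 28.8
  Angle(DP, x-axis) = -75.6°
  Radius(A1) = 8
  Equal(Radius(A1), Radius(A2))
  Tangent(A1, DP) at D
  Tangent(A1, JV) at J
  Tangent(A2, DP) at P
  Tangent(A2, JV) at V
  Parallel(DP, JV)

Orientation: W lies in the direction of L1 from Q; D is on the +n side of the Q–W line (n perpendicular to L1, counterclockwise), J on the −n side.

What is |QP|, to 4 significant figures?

29.89

The slot axis is L1's direction at -75.6°, so u = (cos -75.6°, sin -75.6°) = (0.2487, -0.9686) and n = (−sin -75.6°, cos -75.6°) = (0.9686, 0.2487). Q is at the origin and W lies 28.8 along u from Q, so W = 28.8·u = (7.162, -27.90). Tangency of A1 to both parallel lines with radius 8.0 puts D and J at Q ± 8.0·n: D = (7.749, 1.990), J = (-7.749, -1.990). Equal radii place P and V the same way about W: P = W + 8.0·n = (14.91, -25.91), V = W − 8.0·n = (-0.5864, -29.88). Then |QP| = |P − Q| = 29.89.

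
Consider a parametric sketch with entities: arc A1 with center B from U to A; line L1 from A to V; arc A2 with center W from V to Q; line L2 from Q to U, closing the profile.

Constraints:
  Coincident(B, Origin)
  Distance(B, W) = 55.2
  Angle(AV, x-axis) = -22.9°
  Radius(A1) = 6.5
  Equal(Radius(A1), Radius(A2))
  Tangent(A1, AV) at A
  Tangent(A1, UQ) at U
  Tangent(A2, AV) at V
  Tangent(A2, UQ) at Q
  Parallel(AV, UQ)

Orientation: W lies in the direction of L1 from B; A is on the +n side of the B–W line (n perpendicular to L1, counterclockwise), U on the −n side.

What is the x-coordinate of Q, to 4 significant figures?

48.32

Tangency of A1 to both parallel lines with radius 6.5 puts A and U at B ± 6.5·n: A = (2.529, 5.988), U = (-2.529, -5.988). Equal radii place V and Q the same way about W: V = W + 6.5·n = (53.38, -15.49), Q = W − 6.5·n = (48.32, -27.47). So Q.x = 48.32.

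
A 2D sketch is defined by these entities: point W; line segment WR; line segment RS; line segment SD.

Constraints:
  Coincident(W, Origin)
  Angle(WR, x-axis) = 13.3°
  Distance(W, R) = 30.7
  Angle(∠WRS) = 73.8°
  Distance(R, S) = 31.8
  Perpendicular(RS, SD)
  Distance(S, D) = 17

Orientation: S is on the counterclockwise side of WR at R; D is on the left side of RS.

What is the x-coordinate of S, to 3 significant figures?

14.2

W is at the origin; WR runs at 13.3° with length 30.7, so R = 30.7·(cos 13.3°, sin 13.3°) = (29.9, 7.06). ∠WRS = 73.8°, so RS runs at 13.3° + (180° − 73.8°) = 120° from the x-axis; with |RS| = 31.8, S = R + 31.8·(cos 120°, sin 120°) = (14.2, 34.7). So S.x = 14.2.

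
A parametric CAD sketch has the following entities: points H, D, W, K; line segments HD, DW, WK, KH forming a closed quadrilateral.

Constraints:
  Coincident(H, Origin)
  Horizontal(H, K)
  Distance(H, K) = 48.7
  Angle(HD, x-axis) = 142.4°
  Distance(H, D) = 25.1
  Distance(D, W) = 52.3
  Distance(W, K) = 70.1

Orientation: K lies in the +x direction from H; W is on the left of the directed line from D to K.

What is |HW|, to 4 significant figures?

59.17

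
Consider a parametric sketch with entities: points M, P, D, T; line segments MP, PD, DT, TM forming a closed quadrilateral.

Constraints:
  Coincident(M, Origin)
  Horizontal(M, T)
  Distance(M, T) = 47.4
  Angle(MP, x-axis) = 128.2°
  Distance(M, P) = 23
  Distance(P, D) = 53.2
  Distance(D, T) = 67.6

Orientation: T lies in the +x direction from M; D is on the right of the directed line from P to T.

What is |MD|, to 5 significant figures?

36.515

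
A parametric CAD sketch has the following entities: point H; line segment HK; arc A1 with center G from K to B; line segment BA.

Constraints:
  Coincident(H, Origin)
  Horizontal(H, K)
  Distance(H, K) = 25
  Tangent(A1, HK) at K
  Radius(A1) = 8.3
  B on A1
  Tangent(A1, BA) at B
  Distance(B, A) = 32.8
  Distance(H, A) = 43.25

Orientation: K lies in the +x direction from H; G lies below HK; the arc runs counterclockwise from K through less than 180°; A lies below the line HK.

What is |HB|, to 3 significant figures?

18.5

Checks: ∠(GK, KH) = 90.00° ✓; |GK| = 8.300 ✓; |GB| = 8.300 ✓; ∠(GB, BA) = 90.00° ✓; |BA| = 32.80 ✓; |HA| = 43.25 ✓.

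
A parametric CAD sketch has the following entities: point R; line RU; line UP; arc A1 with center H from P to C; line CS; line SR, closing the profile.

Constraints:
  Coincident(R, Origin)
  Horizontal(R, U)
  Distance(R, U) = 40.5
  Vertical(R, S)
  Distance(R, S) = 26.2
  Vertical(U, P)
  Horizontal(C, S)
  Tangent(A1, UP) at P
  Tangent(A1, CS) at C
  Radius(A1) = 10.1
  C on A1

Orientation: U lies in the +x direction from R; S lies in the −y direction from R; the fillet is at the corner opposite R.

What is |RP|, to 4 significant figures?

43.58

The virtual corner opposite R is at (40.50, -26.20). Tangency of A1 to UP means the radius HP is perpendicular to UP and the tangent condition forces HC to be normal to CS, with radius 10.1, so the center H sits 10.1 in from both sides at H = (30.40, -16.10). That places the tangent points at P = (40.50, -16.10) on UP and C = (30.40, -26.20) on CS. Then |RP| = |P − R| = 43.58.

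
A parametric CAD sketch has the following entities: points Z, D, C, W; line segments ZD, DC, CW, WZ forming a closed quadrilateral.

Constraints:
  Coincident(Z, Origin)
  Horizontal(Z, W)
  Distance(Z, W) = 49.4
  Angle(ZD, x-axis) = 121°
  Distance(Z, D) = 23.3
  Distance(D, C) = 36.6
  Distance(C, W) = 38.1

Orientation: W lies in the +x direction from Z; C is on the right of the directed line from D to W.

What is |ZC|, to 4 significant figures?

14.26

Checks: Z = (0.00, 0.00) ✓; |DC| = 36.60 ✓; |CW| = 38.10 ✓.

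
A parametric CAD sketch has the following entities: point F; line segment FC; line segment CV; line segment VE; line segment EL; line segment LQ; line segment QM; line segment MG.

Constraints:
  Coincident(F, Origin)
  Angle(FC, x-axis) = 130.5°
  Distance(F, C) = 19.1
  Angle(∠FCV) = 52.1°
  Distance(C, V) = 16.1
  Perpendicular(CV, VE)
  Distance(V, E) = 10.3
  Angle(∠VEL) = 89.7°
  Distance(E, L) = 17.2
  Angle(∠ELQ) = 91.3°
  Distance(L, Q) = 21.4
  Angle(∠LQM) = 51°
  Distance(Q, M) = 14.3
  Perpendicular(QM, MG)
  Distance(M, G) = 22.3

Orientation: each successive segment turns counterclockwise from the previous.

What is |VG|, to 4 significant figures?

25.14

F is at the origin; FC runs at 130.5° with length 19.1, so C = (-12.40, 14.52). ∠FCV = 52.1° gives CV at -101.6° from the x-axis; with |CV| = 16.1, V = (-15.64, -1.247). The perpendicularity gives VE at right angles to CV, so VE runs at -11.60°; with |VE| = 10.3, E = (-5.552, -3.319). ∠VEL = 89.7° gives EL at 78.70° from the x-axis; with |EL| = 17.2, L = (-2.182, 13.55). ∠ELQ = 91.3° gives LQ at 167.4° from the x-axis; with |LQ| = 21.4, Q = (-23.07, 18.22). ∠LQM = 51.0° gives QM at -63.60° from the x-axis; with |QM| = 14.3, M = (-16.71, 5.408). QM ⟂ MG, so MG runs at 26.40°; with |MG| = 22.3, G = (3.266, 15.32). Then |VG| = |G − V| = 25.14.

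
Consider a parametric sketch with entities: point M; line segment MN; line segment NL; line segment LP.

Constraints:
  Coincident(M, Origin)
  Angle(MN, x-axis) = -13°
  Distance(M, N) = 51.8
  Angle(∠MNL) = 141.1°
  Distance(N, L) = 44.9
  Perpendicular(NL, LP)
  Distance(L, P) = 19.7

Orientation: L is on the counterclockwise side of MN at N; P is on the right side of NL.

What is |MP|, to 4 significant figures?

99.95

∠MNL = 141.1°, so NL runs at -13.0° + (180° − 141.1°) = 25.90° from the x-axis; with |NL| = 44.9, L = N + 44.9·(cos 25.90°, sin 25.90°) = (90.86, 7.960). The perpendicularity gives LP at right angles to NL; with |LP| = 19.7 on the right of NL, P = L + 19.7·(0.4368, -0.8996) = (99.47, -9.761). Then |MP| = |P − M| = 99.95.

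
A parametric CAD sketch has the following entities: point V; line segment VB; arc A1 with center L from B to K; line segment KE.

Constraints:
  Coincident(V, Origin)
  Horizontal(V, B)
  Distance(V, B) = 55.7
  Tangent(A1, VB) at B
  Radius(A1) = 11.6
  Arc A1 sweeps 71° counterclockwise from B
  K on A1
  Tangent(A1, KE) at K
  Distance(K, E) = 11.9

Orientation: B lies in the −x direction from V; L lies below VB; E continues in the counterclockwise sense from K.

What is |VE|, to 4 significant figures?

73.08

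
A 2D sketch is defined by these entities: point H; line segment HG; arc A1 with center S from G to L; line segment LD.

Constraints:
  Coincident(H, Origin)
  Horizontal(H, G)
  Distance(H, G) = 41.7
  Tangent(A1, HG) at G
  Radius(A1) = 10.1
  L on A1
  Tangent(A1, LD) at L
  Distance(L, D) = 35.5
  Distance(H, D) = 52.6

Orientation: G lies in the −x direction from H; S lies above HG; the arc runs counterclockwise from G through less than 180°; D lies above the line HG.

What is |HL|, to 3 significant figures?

32.9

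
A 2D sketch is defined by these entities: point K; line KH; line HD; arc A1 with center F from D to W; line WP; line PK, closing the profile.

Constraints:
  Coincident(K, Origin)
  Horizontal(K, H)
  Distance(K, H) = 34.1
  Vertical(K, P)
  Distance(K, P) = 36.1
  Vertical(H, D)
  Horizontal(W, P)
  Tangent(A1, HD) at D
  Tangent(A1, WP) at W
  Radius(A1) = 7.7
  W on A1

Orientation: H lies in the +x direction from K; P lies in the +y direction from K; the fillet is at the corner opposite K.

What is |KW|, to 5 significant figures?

44.723

The virtual corner opposite K is at (34.100, 36.100). A1 meets HD tangentially, so FD is at right angles to HD and tangency of A1 to WP means the radius FW is perpendicular to WP, with radius 7.7, so the center F sits 7.7 in from both sides at F = (26.400, 28.400). That places the tangent points at D = (34.100, 28.400) on HD and W = (26.400, 36.100) on WP. Then |KW| = |W − K| = 44.723.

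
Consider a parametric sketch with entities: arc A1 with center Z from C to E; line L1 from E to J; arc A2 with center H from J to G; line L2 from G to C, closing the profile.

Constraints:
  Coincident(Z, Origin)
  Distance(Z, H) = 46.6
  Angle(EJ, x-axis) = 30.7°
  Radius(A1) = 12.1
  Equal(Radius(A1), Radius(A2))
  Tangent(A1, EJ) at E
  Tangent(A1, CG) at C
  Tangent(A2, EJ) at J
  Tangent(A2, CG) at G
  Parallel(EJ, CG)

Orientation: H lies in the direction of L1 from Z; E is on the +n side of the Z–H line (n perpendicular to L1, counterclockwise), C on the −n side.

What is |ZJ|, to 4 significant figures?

48.15

Tangency of A1 to both parallel lines with radius 12.1 puts E and C at Z ± 12.1·n: E = (-6.178, 10.40), C = (6.178, -10.40). Equal radii place J and G the same way about H: J = H + 12.1·n = (33.89, 34.20), G = H − 12.1·n = (46.25, 13.39). Then |ZJ| = |J − Z| = 48.15.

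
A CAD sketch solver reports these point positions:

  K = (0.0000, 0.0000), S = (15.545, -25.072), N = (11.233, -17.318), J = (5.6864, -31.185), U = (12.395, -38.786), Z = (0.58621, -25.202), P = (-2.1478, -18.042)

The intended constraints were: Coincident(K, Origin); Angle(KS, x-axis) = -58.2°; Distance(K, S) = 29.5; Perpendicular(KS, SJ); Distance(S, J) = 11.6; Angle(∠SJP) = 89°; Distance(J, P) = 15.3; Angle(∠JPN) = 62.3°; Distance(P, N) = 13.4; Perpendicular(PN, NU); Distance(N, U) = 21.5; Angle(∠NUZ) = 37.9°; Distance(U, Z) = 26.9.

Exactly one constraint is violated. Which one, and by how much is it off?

Distance(U, Z) = 26.9 — off by 8.90.

K = (0.00, 0.00) ✓; KS at -58.20° ✓; |KS| = 29.50 ✓; ∠(KS, SJ) = 90.00° ✓; |SJ| = 11.60 ✓; ∠SJP = 89.00° ✓; |JP| = 15.30 ✓; ∠JPN = 62.30° ✓; |PN| = 13.40 ✓; ∠(PN, NU) = 90.00° ✓; |NU| = 21.50 ✓; ∠NUZ = 37.90° ✓; |UZ| = 18.00 ✗.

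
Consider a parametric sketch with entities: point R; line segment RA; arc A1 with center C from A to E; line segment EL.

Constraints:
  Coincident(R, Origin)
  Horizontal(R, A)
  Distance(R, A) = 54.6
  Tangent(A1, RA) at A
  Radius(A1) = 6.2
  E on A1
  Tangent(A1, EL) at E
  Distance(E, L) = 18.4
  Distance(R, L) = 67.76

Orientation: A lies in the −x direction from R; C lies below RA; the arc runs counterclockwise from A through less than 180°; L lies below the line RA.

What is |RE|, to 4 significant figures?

60.95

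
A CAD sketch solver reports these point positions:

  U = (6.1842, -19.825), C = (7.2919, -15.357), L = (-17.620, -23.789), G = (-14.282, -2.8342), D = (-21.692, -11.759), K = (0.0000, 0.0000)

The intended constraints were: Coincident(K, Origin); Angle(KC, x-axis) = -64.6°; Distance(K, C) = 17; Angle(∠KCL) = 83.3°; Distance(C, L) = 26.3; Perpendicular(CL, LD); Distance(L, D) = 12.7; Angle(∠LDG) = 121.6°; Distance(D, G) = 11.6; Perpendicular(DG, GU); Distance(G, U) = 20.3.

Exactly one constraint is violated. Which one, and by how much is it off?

Distance(G, U) = 20.3 — off by 6.30.

K = (0.00, 0.00) ✓; KC at -64.60° ✓; |KC| = 17.00 ✓; ∠KCL = 83.30° ✓; |CL| = 26.30 ✓; ∠(CL, LD) = 90.00° ✓; |LD| = 12.70 ✓; ∠LDG = 121.6° ✓; |DG| = 11.60 ✓; ∠(DG, GU) = 90.00° ✓; |GU| = 26.60 ✗.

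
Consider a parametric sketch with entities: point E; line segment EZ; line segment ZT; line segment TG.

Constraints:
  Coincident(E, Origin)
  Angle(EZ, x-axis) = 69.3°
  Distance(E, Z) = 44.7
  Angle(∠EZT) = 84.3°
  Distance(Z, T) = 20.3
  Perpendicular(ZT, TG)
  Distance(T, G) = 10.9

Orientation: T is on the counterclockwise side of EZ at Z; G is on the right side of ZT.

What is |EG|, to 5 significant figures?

57.605

∠EZT = 84.3°, so ZT runs at 69.3° + (180° − 84.3°) = 165.00° from the x-axis; with |ZT| = 20.3, T = Z + 20.3·(cos 165.00°, sin 165.00°) = (-3.8080, 47.068). The perpendicularity gives TG at right angles to ZT; with |TG| = 10.9 on the right of ZT, G = T + 10.9·(0.25882, 0.96593) = (-0.98684, 57.597). Then |EG| = |G − E| = 57.605.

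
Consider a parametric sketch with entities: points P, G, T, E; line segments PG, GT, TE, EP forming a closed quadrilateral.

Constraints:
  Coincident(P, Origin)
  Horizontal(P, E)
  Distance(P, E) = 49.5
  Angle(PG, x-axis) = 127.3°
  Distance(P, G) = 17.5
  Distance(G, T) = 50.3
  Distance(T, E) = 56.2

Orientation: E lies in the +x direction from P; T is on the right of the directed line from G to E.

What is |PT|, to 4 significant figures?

34.31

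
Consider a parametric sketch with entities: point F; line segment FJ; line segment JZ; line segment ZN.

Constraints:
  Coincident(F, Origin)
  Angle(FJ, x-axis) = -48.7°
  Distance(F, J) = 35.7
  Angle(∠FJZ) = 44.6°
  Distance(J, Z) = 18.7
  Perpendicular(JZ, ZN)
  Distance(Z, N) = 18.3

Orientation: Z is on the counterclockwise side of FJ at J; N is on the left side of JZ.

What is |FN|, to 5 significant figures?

9.5362

F is at the origin; FJ runs at -48.7° with length 35.7, so J = 35.7·(cos -48.7°, sin -48.7°) = (23.562, -26.820). ∠FJZ = 44.6°, so JZ runs at -48.7° + (180° − 44.6°) = 86.700° from the x-axis; with |JZ| = 18.7, Z = J + 18.7·(cos 86.700°, sin 86.700°) = (24.639, -8.1511). JZ ⟂ ZN; with |ZN| = 18.3 on the left of JZ, N = Z + 18.3·(-0.99834, 0.057564) = (6.3689, -7.0977). Then |FN| = |N − F| = 9.5362.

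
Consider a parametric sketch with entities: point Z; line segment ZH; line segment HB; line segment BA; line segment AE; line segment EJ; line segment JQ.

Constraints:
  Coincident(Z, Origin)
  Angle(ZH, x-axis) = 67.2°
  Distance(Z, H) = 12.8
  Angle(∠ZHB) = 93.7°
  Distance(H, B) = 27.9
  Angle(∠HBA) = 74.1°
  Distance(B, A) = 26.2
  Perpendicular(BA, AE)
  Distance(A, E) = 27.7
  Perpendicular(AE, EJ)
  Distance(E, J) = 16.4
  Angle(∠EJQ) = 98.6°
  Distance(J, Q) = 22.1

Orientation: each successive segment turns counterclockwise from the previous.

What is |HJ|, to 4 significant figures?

2.324

BA ⟂ AE, so AE runs at -10.60°; with |AE| = 27.7, E = (2.399, -6.600). AE ⟂ EJ, so EJ runs at 79.40°; with |EJ| = 16.4, J = (5.416, 9.521). Then |HJ| = |J − H| = 2.324.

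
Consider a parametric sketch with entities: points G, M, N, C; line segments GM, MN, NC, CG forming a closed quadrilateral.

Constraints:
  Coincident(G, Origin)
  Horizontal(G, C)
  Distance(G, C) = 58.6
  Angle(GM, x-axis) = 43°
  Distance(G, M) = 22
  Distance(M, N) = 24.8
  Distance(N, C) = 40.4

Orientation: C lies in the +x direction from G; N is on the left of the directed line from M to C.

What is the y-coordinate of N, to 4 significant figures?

32.09

Checks: |MN| = 24.80 ✓; |NC| = 40.40 ✓.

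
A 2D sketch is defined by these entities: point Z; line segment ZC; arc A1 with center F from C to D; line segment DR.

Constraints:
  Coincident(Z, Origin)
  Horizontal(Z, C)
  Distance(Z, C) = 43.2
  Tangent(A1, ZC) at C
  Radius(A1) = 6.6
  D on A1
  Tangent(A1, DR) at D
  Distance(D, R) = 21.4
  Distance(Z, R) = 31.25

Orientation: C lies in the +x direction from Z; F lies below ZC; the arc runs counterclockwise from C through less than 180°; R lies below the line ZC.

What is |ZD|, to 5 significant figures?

38.129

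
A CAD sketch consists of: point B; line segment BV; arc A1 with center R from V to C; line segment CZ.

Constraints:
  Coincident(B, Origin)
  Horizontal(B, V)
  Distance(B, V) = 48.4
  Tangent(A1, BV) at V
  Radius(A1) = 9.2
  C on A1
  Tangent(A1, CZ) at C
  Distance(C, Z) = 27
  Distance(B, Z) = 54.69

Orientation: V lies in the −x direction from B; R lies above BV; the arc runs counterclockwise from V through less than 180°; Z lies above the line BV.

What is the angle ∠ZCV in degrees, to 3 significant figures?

134°

B is at the origin; B and V share the same y with |BV| = 48.4 and V on the −x side, so V = (-48.4, 0.00). The tangent condition forces RV to be normal to BV, so R = V + (0, 9.2) = (-48.4, 9.20). Since RC ⟂ CZ (tangency), |RZ| = √(9.2² + 27.0²) = 28.5 regardless of where C sits on A1. So Z lies on both circle(B, 54.69) and circle(R, 28.5); the above-BV intersection is Z = (-40.6, 36.6). C is the foot of the tangent from Z: C = (-39.2, 9.67).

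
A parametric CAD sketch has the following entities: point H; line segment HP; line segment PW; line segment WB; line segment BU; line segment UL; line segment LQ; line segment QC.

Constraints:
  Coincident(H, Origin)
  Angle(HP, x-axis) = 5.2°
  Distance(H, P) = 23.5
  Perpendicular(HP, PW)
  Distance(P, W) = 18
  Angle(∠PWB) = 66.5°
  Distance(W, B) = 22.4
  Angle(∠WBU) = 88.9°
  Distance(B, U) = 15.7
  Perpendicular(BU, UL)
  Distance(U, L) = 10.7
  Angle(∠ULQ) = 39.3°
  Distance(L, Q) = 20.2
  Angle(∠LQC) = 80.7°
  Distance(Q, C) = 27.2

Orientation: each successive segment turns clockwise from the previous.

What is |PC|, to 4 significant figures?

34.80

H is at the origin; HP runs at 5.2° with length 23.5, so P = (23.40, 2.130). The perpendicularity gives PW at right angles to HP, so PW runs at -84.80°; with |PW| = 18.0, W = (25.03, -15.80). ∠PWB = 66.5° gives WB at 161.7° from the x-axis; with |WB| = 22.4, B = (3.768, -8.763). ∠WBU = 88.9° gives BU at 70.60° from the x-axis; with |BU| = 15.7, U = (8.982, 6.046). BU ⟂ UL, so UL runs at -19.40°; with |UL| = 10.7, L = (19.07, 2.492). ∠ULQ = 39.3° gives LQ at -160.1° from the x-axis; with |LQ| = 20.2, Q = (0.08113, -4.384). ∠LQC = 80.7° gives QC at 100.6° from the x-axis; with |QC| = 27.2, C = (-4.922, 22.35). Then |PC| = |C − P| = 34.80.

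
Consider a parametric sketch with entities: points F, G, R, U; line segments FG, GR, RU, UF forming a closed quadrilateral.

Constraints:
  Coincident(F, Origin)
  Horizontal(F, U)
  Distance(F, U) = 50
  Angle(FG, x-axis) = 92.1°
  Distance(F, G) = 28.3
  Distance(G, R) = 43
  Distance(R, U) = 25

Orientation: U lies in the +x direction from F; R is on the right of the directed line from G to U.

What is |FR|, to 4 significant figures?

26.18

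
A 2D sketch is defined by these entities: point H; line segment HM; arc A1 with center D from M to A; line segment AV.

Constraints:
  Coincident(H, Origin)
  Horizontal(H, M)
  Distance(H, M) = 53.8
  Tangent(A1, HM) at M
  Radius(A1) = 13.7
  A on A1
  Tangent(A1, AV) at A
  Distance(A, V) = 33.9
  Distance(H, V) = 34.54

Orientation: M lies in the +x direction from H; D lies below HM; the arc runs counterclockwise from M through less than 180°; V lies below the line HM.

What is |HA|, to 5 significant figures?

44.280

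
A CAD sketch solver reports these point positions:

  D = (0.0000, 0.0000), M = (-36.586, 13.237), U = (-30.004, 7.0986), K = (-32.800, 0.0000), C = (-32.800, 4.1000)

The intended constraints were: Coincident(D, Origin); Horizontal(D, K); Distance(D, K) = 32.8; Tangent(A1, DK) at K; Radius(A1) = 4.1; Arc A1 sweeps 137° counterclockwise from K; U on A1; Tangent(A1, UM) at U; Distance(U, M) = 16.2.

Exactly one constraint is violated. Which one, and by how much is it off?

Distance(U, M) = 16.2 — off by 7.20.

D = (0.00, 0.00) ✓; D.y = 0.00, K.y = 0.00 ✓; |DK| = 32.80 ✓; ∠(CK, KD) = 90.00° ✓; |CK| = 4.100 ✓; bearing(C→U) − bearing(C→K) = 137.0° ✓; |CU| = 4.100 ✓; ∠(CU, UM) = 90.01° ✓; |UM| = 9.000 ✗.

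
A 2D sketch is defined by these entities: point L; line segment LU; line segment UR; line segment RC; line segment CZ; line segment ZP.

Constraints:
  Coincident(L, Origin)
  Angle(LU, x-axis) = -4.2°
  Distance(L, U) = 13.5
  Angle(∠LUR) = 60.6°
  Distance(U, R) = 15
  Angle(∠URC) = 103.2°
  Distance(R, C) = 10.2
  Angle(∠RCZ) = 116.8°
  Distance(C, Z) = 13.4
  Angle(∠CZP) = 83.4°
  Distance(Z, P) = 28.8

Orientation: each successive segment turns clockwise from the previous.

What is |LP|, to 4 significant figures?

23.14

L is at the origin; LU runs at -4.2° with length 13.5, so U = (13.46, -0.9887). ∠LUR = 60.6° gives UR at -123.6° from the x-axis; with |UR| = 15.0, R = (5.163, -13.48). ∠URC = 103.2° gives RC at 159.6° from the x-axis; with |RC| = 10.2, C = (-4.397, -9.927). ∠RCZ = 116.8° gives CZ at 96.40° from the x-axis; with |CZ| = 13.4, Z = (-5.891, 3.389). ∠CZP = 83.4° gives ZP at -0.2000° from the x-axis; with |ZP| = 28.8, P = (22.91, 3.289). Then |LP| = |P − L| = 23.14.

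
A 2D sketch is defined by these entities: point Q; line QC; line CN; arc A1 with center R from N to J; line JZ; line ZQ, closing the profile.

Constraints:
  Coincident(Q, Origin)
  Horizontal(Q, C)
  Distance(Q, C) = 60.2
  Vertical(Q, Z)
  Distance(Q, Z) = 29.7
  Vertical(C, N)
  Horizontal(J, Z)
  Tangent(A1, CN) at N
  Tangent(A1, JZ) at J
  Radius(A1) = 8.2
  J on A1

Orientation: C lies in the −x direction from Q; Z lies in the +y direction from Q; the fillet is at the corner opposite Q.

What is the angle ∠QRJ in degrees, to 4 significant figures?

112.5°

Q is at the origin; Q and C share the same y with |QC| = 60.2 and C on the −x side, so C = (-60.20, 0.000). QZ is vertical with |QZ| = 29.7 and Z on the +y side, so Z = (0.000, 29.70). The virtual corner opposite Q is at (-60.20, 29.70). A1 meets CN tangentially, so RN is at right angles to CN and the tangent condition forces RJ to be normal to JZ, with radius 8.2, so the center R sits 8.2 in from both sides at R = (-52.00, 21.50). That places the tangent points at N = (-60.20, 21.50) on CN and J = (-52.00, 29.70) on JZ. Then cos ∠QRJ = RQ·RJ / (|RQ||RJ|), giving 112.5°.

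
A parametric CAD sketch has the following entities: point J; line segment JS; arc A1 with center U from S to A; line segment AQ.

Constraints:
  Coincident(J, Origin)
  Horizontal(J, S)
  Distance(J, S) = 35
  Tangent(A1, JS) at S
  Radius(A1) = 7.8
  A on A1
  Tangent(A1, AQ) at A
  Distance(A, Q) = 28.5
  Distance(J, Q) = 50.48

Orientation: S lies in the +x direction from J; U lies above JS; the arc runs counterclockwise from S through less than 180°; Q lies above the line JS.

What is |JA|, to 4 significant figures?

43.64

Checks: ∠(US, SJ) = 90.00° ✓; |US| = 7.800 ✓; |UA| = 7.800 ✓; ∠(UA, AQ) = 90.00° ✓; |AQ| = 28.50 ✓; |JQ| = 50.48 ✓.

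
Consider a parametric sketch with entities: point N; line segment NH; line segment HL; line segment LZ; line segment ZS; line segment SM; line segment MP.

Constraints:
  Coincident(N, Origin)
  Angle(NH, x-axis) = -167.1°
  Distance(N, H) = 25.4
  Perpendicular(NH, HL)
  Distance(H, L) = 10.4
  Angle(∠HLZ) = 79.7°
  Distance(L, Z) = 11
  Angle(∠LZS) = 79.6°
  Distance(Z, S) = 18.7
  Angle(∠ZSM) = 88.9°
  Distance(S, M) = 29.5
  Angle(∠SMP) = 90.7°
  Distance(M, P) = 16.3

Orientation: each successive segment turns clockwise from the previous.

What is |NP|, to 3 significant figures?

46.0

N is at the origin; NH runs at -167.1° with length 25.4, so H = (-24.8, -5.67). NH is perpendicular to HL, so HL runs at 103°; with |HL| = 10.4, L = (-27.1, 4.47). ∠HLZ = 79.7° gives LZ at 2.60° from the x-axis; with |LZ| = 11.0, Z = (-16.1, 4.97). ∠LZS = 79.6° gives ZS at -97.8° from the x-axis; with |ZS| = 18.7, S = (-18.6, -13.6). ∠ZSM = 88.9° gives SM at 171° from the x-axis; with |SM| = 29.5, M = (-47.8, -9.00). ∠SMP = 90.7° gives MP at 81.8° from the x-axis; with |MP| = 16.3, P = (-45.4, 7.14). Then |NP| = |P − N| = 46.0.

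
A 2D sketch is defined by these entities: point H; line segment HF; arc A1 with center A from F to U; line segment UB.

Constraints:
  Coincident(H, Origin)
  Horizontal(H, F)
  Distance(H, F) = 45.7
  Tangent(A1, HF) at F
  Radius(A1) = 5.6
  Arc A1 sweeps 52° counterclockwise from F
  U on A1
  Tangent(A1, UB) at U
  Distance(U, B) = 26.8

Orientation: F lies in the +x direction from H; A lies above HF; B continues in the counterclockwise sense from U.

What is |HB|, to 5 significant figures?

70.560

H is at the origin; H and F share the same y with |HF| = 45.7 and F on the +x side, so F = (45.700, 0.0000). A1 meets HF tangentially, so AF is at right angles to HF, so A = F + (0, 5.6) = (45.700, 5.6000). On A1, F sits at bearing -90° from A; a 52° counterclockwise sweep puts U at bearing -38°, so U = A + 5.6·(cos -38°, sin -38°) = (50.113, 2.1523). The tangent condition forces AU to be normal to UB, so UB runs along (−sin -38°, cos -38°); with |UB| = 26.8, B = (66.613, 23.271). Then |HB| = |B − H| = 70.560.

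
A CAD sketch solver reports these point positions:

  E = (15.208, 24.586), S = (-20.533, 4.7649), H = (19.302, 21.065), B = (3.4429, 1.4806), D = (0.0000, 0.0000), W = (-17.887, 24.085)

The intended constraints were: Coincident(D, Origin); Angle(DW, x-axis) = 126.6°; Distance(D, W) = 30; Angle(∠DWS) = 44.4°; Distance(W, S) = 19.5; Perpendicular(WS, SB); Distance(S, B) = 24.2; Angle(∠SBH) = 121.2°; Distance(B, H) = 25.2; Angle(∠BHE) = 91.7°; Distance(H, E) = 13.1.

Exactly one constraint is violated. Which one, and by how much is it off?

Distance(H, E) = 13.1 — off by 7.70.

D = (0.00, 0.00) ✓; DW at 126.6° ✓; |DW| = 30.00 ✓; ∠DWS = 44.40° ✓; |WS| = 19.50 ✓; ∠(WS, SB) = 90.00° ✓; |SB| = 24.20 ✓; ∠SBH = 121.2° ✓; |BH| = 25.20 ✓; ∠BHE = 91.70° ✓; |HE| = 5.400 ✗.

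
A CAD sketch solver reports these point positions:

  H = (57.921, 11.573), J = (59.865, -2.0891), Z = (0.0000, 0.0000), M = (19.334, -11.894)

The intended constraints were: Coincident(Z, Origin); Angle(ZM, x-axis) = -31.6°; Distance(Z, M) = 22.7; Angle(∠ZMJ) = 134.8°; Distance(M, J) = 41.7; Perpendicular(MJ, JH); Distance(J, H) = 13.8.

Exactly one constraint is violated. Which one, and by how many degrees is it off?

Perpendicular(MJ, JH) — off by 5.50°.

Z = (0.00, 0.00) ✓; ZM at -31.60° ✓; |ZM| = 22.70 ✓; ∠ZMJ = 134.8° ✓; |MJ| = 41.70 ✓; ∠(MJ, JH) = 84.50° ✗; |JH| = 13.80 ✓.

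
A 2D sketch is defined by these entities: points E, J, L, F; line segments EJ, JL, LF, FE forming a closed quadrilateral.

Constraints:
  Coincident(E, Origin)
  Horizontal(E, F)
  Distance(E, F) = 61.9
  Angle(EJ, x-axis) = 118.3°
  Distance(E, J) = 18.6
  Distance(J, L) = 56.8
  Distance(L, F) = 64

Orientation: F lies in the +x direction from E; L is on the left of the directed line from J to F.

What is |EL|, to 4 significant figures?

64.57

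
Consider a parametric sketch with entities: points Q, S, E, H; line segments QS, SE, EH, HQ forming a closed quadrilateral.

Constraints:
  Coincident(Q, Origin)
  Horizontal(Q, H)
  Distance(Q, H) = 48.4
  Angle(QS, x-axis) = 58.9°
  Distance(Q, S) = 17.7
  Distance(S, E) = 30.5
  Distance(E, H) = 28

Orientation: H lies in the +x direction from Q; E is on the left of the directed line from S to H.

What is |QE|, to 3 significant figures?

45.7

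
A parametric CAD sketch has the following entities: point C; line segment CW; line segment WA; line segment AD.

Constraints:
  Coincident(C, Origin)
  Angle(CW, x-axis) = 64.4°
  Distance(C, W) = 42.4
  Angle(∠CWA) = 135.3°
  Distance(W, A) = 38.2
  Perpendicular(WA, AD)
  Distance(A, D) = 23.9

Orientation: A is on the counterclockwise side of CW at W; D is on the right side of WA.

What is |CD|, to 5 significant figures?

86.927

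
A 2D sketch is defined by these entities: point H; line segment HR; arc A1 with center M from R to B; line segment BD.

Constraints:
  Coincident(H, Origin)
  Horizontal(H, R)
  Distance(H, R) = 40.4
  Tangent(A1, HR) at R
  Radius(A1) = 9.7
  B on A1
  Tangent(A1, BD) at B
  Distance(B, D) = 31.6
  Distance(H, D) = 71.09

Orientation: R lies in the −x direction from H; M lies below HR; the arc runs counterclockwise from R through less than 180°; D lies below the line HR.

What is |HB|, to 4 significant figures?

49.61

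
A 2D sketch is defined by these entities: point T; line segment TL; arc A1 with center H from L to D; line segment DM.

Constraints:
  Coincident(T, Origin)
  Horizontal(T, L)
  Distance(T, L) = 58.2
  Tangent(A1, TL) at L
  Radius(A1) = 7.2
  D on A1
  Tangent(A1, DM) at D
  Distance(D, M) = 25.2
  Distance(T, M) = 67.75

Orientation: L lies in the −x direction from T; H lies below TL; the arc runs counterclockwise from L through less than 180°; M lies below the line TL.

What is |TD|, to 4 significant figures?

65.79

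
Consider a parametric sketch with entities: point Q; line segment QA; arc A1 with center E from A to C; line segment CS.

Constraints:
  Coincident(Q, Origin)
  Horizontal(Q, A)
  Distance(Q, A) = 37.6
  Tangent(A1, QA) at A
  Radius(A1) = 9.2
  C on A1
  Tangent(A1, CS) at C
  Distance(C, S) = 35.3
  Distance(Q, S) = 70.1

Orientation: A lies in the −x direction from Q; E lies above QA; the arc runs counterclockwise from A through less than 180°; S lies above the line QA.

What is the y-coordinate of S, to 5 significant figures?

39.502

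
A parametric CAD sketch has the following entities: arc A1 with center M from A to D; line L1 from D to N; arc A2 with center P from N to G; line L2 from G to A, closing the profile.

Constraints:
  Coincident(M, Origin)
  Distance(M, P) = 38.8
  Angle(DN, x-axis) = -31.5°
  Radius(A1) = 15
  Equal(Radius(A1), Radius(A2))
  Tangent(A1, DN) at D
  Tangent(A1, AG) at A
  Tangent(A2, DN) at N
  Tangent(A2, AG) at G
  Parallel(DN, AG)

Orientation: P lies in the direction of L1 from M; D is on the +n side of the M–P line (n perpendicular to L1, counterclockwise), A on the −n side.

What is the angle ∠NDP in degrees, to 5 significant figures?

21.136°

The slot axis is L1's direction at -31.5°, so u = (cos -31.5°, sin -31.5°) = (0.85264, -0.52250) and n = (−sin -31.5°, cos -31.5°) = (0.52250, 0.85264). M is at the origin and P lies 38.8 along u from M, so P = 38.8·u = (33.082, -20.273). Tangency of A1 to both parallel lines with radius 15.0 puts D and A at M ± 15.0·n: D = (7.8375, 12.790), A = (-7.8375, -12.790). Equal radii place N and G the same way about P: N = P + 15.0·n = (40.920, -7.4833), G = P − 15.0·n = (25.245, -33.063). Then cos ∠NDP = DN·DP / (|DN||DP|), giving 21.136°.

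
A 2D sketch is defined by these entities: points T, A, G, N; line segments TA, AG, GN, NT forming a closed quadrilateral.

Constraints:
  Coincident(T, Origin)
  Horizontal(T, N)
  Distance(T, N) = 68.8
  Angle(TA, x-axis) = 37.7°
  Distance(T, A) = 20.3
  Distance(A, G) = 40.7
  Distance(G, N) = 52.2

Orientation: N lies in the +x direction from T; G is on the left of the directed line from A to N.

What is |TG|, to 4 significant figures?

60.60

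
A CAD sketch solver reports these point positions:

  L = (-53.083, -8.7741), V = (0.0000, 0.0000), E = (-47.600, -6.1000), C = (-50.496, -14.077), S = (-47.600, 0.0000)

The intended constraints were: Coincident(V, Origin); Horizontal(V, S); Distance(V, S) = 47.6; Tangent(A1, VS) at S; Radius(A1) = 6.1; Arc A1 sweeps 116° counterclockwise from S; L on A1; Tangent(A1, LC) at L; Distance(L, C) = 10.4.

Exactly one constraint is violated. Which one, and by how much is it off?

Distance(L, C) = 10.4 — off by 4.50.

V = (0.00, 0.00) ✓; V.y = 0.00, S.y = 0.00 ✓; |VS| = 47.60 ✓; ∠(ES, SV) = 90.00° ✓; |ES| = 6.100 ✓; bearing(E→L) − bearing(E→S) = 116.0° ✓; |EL| = 6.100 ✓; ∠(EL, LC) = 89.99° ✓; |LC| = 5.900 ✗.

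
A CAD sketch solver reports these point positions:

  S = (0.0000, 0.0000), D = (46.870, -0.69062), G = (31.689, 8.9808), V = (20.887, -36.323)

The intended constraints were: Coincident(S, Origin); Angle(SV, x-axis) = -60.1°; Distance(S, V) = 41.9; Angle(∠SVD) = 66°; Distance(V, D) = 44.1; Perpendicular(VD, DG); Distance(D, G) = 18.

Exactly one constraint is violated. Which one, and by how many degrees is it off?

Perpendicular(VD, DG) — off by 3.60°.

S = (0.00, 0.00) ✓; SV at -60.10° ✓; |SV| = 41.90 ✓; ∠SVD = 66.00° ✓; |VD| = 44.10 ✓; ∠(VD, DG) = 93.60° ✗; |DG| = 18.00 ✓.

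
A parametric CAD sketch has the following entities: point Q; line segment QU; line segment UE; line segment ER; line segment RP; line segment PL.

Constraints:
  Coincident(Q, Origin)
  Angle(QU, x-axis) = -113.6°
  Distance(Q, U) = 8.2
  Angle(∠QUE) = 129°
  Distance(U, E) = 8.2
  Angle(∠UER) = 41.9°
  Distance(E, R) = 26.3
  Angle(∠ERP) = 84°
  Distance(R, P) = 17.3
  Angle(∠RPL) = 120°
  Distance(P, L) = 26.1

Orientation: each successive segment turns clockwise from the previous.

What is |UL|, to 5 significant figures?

23.001

∠ERP = 84.0° gives RP at -38.700° from the x-axis; with |RP| = 17.3, P = (16.521, 1.6233). ∠RPL = 120.0° gives PL at -98.700° from the x-axis; with |PL| = 26.1, L = (12.573, -24.176). Then |UL| = |L − U| = 23.001.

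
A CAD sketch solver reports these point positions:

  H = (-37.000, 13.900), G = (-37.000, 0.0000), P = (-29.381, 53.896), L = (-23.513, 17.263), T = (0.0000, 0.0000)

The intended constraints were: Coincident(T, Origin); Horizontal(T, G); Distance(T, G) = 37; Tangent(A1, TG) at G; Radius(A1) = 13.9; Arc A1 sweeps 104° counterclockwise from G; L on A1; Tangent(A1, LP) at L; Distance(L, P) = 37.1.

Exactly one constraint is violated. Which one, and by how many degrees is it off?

Tangent(A1, LP) at L — off by 4.90°.

T = (0.00, 0.00) ✓; T.y = 0.00, G.y = 0.00 ✓; |TG| = 37.00 ✓; ∠(HG, GT) = 90.00° ✓; |HG| = 13.90 ✓; bearing(H→L) − bearing(H→G) = 104.0° ✓; |HL| = 13.90 ✓; ∠(HL, LP) = 94.90° ✗; |LP| = 37.10 ✓.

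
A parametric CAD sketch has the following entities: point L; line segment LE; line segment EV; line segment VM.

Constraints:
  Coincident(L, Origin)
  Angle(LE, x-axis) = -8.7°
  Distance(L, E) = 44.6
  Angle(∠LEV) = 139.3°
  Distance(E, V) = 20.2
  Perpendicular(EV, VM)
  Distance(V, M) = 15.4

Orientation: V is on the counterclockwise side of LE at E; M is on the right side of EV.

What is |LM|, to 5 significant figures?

69.973

∠LEV = 139.3°, so EV runs at -8.7° + (180° − 139.3°) = 32.000° from the x-axis; with |EV| = 20.2, V = E + 20.2·(cos 32.000°, sin 32.000°) = (61.217, 3.9581). The perpendicularity gives VM at right angles to EV; with |VM| = 15.4 on the right of EV, M = V + 15.4·(0.52992, -0.84805) = (69.378, -9.1018). Then |LM| = |M − L| = 69.973.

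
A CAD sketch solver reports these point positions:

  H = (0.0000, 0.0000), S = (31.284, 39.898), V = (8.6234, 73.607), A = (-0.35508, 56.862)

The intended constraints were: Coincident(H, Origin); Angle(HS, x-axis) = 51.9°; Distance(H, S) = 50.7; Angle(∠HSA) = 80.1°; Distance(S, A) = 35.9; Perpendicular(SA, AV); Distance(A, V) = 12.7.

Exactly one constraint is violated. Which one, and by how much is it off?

Distance(A, V) = 12.7 — off by 6.30.

H = (0.00, 0.00) ✓; HS at 51.90° ✓; |HS| = 50.70 ✓; ∠HSA = 80.10° ✓; |SA| = 35.90 ✓; ∠(SA, AV) = 90.00° ✓; |AV| = 19.00 ✗.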